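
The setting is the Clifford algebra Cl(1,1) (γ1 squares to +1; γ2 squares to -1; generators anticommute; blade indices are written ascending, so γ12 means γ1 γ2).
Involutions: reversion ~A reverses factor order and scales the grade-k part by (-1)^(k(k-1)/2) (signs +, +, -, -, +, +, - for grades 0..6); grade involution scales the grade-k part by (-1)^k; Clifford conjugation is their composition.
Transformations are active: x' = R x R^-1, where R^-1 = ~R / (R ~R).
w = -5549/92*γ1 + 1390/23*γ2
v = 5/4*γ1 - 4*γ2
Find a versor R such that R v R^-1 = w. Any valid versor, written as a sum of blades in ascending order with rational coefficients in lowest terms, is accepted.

Sketch: the shared square -231/16 makes R = v + w = -2717/46*γ1 + 1298/23*γ2 the natural versor; its sandwich fixes that direction, negates (v - w)/2, and sends v to w.
Answer: -2717/46*γ1 + 1298/23*γ2


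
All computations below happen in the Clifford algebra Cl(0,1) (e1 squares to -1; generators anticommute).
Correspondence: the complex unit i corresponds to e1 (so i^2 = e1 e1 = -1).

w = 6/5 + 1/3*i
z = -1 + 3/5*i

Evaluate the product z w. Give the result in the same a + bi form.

In blades: z = -1 + 3/5*e1, w = 6/5 + 1/3*e1.
Distribute z over w term by term (generator squares from the signature, products reordered to ascending indices): (-1)*w = -6/5 - 1/3*e1; (3/5*e1)*w = -1/5 + 18/25*e1.
Sum: -7/5 + 29/75*e1; translating back through the correspondence:
Answer: -7/5 + 29/75*i


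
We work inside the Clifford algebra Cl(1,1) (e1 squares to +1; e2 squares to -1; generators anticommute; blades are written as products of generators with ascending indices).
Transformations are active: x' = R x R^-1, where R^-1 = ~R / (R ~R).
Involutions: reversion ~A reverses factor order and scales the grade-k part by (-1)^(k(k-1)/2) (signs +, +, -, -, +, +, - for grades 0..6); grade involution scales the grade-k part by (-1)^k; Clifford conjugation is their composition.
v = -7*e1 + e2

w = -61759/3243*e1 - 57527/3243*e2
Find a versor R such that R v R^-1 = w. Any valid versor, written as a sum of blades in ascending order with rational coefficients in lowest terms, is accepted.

Here q(v) = q(w) = 48; the classical choice R = v + w = -84460/3243*e1 - 54284/3243*e2 then realises v -> w under the sandwich.
Answer: -84460/3243*e1 - 54284/3243*e2


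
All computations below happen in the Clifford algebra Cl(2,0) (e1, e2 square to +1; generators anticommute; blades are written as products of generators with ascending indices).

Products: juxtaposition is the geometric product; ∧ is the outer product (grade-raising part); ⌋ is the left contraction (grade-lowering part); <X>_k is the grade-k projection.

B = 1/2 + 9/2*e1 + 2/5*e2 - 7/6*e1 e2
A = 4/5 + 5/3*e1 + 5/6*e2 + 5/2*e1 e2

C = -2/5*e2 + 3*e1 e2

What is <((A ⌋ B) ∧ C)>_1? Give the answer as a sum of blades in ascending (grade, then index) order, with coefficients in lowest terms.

step 1: 223/20 + 823/180*e1 - 731/450*e2 - 14/15*e1 e2
step 2: -223/50*e2 + 28459/900*e1 e2
step 3: -223/50*e2
Answer: -223/50*e2


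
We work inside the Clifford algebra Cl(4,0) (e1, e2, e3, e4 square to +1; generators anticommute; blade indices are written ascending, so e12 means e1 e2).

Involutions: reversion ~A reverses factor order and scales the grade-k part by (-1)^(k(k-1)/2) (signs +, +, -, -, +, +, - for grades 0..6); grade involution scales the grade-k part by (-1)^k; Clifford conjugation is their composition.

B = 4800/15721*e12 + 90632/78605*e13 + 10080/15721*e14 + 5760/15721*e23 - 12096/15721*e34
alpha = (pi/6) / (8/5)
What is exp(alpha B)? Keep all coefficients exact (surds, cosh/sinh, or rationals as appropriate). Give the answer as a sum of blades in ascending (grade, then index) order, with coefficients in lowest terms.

B^2 term by term: the squares give (4800/15721)^2*(e12)^2 + (90632/78605)^2*(e13)^2 + (10080/15721)^2*(e14)^2 + (5760/15721)^2*(e23)^2 + (-12096/15721)^2*(e34)^2 = 23040000/247149841*(-1) + 8214159424/6178746025*(-1) + 101606400/247149841*(-1) + 33177600/247149841*(-1) + 146313216/247149841*(-1) = -64/25 (each basis 2-blade squares to minus the product of its generators' squares); cross terms between blades sharing an index anticommute and cancel; the commuting (index-disjoint) pairs give grade-4 terms 2*c*c'*(blade product), which cancel blade by blade — e1234: -116121600/247149841 + 116121600/247149841 = 0 — confirming B is simple. So B^2 = -64/25.
B^2 = -64/25 — the series telescopes trigonometrically here: l = 8/5, alpha*l = pi/6, so exp(alpha B) = cos(pi/6) + (sin(pi/6)/(8/5))*B = sqrt(3)/2 + (5/16)*B.
Answer: sqrt(3)/2 + 1500/15721*e12 + 11329/31442*e13 + 3150/15721*e14 + 1800/15721*e23 - 3780/15721*e34


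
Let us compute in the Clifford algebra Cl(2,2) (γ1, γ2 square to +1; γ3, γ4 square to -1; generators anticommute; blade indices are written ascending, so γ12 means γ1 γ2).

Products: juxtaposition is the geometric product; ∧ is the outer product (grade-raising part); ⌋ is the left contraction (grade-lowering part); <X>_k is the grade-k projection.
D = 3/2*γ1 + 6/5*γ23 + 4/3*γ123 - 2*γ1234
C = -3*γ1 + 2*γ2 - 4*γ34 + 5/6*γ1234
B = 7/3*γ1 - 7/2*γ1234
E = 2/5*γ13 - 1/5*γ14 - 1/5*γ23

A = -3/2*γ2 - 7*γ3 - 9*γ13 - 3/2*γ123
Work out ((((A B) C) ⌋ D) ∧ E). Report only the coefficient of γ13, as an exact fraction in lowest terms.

step 1: 21*γ3 + 21/4*γ4 + 7/2*γ12 + 49/3*γ13 - 7/2*γ23 - 63/2*γ24 - 49/2*γ124 - 21/4*γ134
step 2: -14*γ1 + 119/8*γ2 + 665/12*γ3 + 147*γ4 + 357/4*γ13 + 763/6*γ14 + 84*γ23 + 637/18*γ24 + 77/6*γ34 + 1925/24*γ123 + 77*γ124 - 49/2*γ1234
step 3: 21217/90 + 112*γ1 - 105/2*γ2 + 3437/20*γ3 - 1925/12*γ4 - 434/9*γ12 + 917/18*γ13 - 168*γ14 - 273*γ23 + 357/2*γ24 - 294*γ123 + 665/6*γ124 + 119/4*γ134 + 28*γ234
step 4: 21217/225*γ13 - 21217/450*γ14 - 21217/450*γ23 - 7/5*γ123 - 21/2*γ124 - 8939/300*γ134 + 385/12*γ234 + 84/5*γ1234
Answer: 21217/225


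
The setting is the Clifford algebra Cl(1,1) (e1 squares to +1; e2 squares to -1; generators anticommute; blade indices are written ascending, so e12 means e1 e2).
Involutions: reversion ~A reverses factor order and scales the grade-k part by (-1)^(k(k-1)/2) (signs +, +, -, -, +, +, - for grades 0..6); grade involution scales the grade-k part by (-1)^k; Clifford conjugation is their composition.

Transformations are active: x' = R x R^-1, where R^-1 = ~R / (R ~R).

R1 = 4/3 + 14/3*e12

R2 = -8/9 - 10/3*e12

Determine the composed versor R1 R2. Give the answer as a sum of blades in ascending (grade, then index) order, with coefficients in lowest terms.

Distribute over the terms of R1 (each basis-blade product reordered to ascending indices, repeated generators contracted through their squares):
(4/3) R2 = -32/27 - 40/9*e12
(14/3*e12) R2 = -140/9 - 112/27*e12
Summing the partial products and collecting blades:
Answer: -452/27 - 232/27*e12


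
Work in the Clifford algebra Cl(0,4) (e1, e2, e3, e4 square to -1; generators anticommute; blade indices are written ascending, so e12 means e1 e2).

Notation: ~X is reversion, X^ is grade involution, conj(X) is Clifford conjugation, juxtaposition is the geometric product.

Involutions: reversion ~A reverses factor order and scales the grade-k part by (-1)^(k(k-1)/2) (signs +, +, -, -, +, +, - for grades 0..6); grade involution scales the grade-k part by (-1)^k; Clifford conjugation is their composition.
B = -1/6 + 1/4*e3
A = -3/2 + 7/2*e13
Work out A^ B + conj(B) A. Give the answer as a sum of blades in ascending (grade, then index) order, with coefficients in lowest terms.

first term: 1/4 - 7/8*e1 - 3/8*e3 - 7/12*e13
second term: 1/4 - 7/8*e1 + 3/8*e3 - 7/12*e13
Answer: 1/2 - 7/4*e1 - 7/6*e13


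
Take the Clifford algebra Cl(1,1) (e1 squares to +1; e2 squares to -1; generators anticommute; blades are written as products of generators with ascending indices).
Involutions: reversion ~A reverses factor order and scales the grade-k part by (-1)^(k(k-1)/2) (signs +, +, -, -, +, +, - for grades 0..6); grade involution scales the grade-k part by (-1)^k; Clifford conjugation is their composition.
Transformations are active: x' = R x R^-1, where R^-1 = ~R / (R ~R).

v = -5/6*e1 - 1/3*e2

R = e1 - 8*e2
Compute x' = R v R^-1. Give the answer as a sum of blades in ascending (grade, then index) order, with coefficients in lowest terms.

~R = e1 - 8*e2, and R ~R = -63, so R^-1 = ~R / (-63).
R v = -7/2 - 7*e1 e2
Answer: 17/18*e1 - 5/9*e2


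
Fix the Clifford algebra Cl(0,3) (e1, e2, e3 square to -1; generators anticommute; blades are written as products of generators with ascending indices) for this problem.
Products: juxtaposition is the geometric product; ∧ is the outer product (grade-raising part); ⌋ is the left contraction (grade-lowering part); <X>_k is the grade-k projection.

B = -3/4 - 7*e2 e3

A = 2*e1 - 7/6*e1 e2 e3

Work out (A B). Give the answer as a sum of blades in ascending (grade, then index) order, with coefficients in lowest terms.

step 1: -29/3*e1 - 105/8*e1 e2 e3
Answer: -29/3*e1 - 105/8*e1 e2 e3


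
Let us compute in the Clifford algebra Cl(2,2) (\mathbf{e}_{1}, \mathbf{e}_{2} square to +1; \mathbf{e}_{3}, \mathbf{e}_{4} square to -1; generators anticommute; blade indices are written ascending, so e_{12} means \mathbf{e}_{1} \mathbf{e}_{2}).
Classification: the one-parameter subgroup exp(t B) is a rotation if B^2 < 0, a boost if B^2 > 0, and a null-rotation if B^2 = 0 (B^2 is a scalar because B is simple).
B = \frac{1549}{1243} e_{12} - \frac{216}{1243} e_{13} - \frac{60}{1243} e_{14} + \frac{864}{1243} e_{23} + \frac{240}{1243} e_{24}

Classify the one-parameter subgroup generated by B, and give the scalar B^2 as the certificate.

B^2 term by term: the squares give (\frac{1549}{1243})^2*(e_{12})^2 + (-\frac{216}{1243})^2*(e_{13})^2 + (-\frac{60}{1243})^2*(e_{14})^2 + (\frac{864}{1243})^2*(e_{23})^2 + (\frac{240}{1243})^2*(e_{24})^2 = \frac{2399401}{1545049}*(-1) + \frac{46656}{1545049}*(+1) + \frac{3600}{1545049}*(+1) + \frac{746496}{1545049}*(+1) + \frac{57600}{1545049}*(+1) = -1 (each basis 2-blade squares to minus the product of its generators' squares); cross terms between blades sharing an index anticommute and cancel; the commuting (index-disjoint) pairs give grade-4 terms 2*c*c'*(blade product), which cancel blade by blade — e_{1234}: \frac{103680}{1545049} - \frac{103680}{1545049} = 0 — confirming B is simple. So B^2 = -1.
Answer: rotation, certificate B^2 = -1. The class reads off the invariant scalar -1 directly.


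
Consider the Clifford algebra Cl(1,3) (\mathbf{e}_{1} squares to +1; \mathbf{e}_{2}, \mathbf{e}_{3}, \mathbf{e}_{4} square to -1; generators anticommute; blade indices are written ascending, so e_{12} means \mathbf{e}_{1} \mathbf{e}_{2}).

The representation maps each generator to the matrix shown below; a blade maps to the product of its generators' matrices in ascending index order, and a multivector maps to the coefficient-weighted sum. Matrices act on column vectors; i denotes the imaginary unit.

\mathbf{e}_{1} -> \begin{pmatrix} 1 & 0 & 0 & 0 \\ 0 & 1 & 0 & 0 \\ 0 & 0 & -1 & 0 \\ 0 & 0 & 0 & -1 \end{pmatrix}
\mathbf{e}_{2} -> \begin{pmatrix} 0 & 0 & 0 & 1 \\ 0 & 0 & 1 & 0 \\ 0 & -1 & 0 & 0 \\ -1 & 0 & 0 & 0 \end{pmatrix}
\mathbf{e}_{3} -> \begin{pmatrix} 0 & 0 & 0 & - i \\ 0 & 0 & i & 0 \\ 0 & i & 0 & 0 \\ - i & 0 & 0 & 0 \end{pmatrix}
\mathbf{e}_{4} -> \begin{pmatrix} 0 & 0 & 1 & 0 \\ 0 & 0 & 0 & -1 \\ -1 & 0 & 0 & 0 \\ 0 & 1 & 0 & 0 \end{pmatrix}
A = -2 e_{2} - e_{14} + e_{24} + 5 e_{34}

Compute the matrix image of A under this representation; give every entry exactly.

Bivector images (products of the table entries): rho(e_{14}) = rho(\mathbf{e}_{1})rho(\mathbf{e}_{4}) = \begin{pmatrix} 0 & 0 & 1 & 0 \\ 0 & 0 & 0 & -1 \\ 1 & 0 & 0 & 0 \\ 0 & -1 & 0 & 0 \end{pmatrix}; rho(e_{24}) = rho(\mathbf{e}_{2})rho(\mathbf{e}_{4}) = \begin{pmatrix} 0 & 1 & 0 & 0 \\ -1 & 0 & 0 & 0 \\ 0 & 0 & 0 & 1 \\ 0 & 0 & -1 & 0 \end{pmatrix}; rho(e_{34}) = rho(\mathbf{e}_{3})rho(\mathbf{e}_{4}) = \begin{pmatrix} 0 & - i & 0 & 0 \\ - i & 0 & 0 & 0 \\ 0 & 0 & 0 & - i \\ 0 & 0 & - i & 0 \end{pmatrix}.
M = (-2)*rho(e_{2}) + (-1)*rho(e_{14}) + (1)*rho(e_{24}) + (5)*rho(e_{34}), summed entrywise:
Answer: \begin{pmatrix} 0 & 1 - 5 i & -1 & -2 \\ -1 - 5 i & 0 & -2 & 1 \\ -1 & 2 & 0 & 1 - 5 i \\ 2 & 1 & -1 - 5 i & 0 \end{pmatrix}


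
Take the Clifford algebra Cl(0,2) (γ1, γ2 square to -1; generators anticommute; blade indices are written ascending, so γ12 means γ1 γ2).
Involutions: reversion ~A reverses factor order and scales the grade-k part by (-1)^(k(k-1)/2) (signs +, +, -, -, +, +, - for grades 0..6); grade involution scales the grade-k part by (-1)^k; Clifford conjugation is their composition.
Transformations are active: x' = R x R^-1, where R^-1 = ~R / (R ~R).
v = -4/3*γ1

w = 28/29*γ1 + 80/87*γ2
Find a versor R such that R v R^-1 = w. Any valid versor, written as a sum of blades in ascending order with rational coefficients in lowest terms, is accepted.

R = v + w = -32/87*γ1 + 80/87*γ2 works: the equal norms (-16/9) guarantee its sandwich swaps v into w.
Answer: -32/87*γ1 + 80/87*γ2


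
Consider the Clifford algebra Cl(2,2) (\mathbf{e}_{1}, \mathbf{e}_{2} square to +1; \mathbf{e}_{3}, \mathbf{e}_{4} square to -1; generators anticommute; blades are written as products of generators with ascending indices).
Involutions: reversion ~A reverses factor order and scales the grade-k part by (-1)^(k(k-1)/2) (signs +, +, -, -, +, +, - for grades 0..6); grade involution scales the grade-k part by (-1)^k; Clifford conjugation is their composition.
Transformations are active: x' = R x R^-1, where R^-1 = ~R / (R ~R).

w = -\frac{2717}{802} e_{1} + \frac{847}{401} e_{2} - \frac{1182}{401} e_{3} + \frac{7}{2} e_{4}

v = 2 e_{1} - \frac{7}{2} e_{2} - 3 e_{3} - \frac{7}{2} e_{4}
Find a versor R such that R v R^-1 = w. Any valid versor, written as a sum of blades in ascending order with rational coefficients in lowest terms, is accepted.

The midline construction: v and w both square to -5, so reflecting in their sum -\frac{1113}{802} e_{1} - \frac{1113}{802} e_{2} - \frac{2385}{401} e_{3} exchanges them.
Answer: -\frac{1113}{802} e_{1} - \frac{1113}{802} e_{2} - \frac{2385}{401} e_{3}


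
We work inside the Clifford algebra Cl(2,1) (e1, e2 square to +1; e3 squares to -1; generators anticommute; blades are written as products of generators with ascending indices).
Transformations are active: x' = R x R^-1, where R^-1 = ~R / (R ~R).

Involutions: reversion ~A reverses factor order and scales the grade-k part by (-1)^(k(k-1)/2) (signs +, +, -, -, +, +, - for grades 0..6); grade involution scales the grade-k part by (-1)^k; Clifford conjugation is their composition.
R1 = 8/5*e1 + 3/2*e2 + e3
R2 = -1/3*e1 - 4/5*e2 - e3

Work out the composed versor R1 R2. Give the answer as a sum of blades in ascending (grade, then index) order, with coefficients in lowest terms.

Distribute over the terms of R1 (each basis-blade product reordered to ascending indices, repeated generators contracted through their squares):
(8/5*e1) R2 = -8/15 - 32/25*e1 e2 - 8/5*e1 e3
(3/2*e2) R2 = -6/5 + 1/2*e1 e2 - 3/2*e2 e3
(e3) R2 = 1 + 1/3*e1 e3 + 4/5*e2 e3
Summing the partial products and collecting blades:
Answer: -11/15 - 39/50*e1 e2 - 19/15*e1 e3 - 7/10*e2 e3


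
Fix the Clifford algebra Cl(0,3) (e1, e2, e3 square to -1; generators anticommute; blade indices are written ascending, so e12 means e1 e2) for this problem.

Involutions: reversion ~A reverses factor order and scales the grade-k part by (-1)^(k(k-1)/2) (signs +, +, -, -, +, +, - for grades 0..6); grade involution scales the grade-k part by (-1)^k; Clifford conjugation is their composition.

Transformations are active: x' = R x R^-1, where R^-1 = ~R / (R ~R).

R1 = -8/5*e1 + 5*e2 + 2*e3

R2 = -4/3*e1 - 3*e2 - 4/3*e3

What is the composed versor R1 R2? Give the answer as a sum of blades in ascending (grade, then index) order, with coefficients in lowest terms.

Distribute over the terms of R1 (each basis-blade product reordered to ascending indices, repeated generators contracted through their squares):
(-8/5*e1) R2 = -32/15 + 24/5*e12 + 32/15*e13
(5*e2) R2 = 15 + 20/3*e12 - 20/3*e23
(2*e3) R2 = 8/3 + 8/3*e13 + 6*e23
Summing the partial products and collecting blades:
Answer: 233/15 + 172/15*e12 + 24/5*e13 - 2/3*e23


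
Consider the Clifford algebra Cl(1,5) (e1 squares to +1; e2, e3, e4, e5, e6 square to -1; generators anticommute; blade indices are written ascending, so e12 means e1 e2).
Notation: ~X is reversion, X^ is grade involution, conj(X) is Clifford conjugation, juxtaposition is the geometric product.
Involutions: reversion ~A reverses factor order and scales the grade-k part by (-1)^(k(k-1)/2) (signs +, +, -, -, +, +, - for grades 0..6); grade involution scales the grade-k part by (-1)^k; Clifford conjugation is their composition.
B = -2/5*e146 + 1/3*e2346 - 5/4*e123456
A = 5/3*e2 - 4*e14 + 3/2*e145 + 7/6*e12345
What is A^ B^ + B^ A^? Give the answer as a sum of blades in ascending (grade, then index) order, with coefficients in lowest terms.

first term: -17/120*e6 - 3/5*e56 + 7/18*e156 - 15/8*e236 + 5/9*e346 + 4/3*e1236 + 2/3*e1246 + 68/15*e2356 - 1/2*e12356 + 25/12*e13456
second term: -367/120*e6 + 3/5*e56 - 7/18*e156 + 15/8*e236 - 5/9*e346 - 4/3*e1236 - 2/3*e1246 + 82/15*e2356 + 1/2*e12356 - 25/12*e13456
Answer: -16/5*e6 + 10*e2356


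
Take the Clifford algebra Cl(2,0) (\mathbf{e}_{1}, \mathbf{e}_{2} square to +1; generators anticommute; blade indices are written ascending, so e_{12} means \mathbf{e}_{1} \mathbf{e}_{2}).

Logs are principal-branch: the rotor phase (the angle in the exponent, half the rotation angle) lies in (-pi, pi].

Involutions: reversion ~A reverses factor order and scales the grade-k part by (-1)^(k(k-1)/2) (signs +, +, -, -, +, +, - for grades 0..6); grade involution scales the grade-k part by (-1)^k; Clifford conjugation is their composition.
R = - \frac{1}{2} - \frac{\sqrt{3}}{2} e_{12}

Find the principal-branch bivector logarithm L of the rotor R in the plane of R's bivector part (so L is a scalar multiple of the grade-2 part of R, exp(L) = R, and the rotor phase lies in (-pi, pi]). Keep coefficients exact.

The scalar part of R is - \frac{1}{2}, and that scalar determines the rotor phase on the principal branch; recovering the unit plane as bivector-part over sine of the phase gives L = phase * plane.
Concretely: cos(phase) = - \frac{1}{2} gives phase = ±\frac{2 \pi}{3}, and since phase/sin(phase) is even the sign is immaterial: L = (phase/sin(phase)) * <R>_2 = (\frac{4 \sqrt{3} \pi}{9}) * <R>_2.
Answer: - \frac{2 \pi}{3} e_{12}


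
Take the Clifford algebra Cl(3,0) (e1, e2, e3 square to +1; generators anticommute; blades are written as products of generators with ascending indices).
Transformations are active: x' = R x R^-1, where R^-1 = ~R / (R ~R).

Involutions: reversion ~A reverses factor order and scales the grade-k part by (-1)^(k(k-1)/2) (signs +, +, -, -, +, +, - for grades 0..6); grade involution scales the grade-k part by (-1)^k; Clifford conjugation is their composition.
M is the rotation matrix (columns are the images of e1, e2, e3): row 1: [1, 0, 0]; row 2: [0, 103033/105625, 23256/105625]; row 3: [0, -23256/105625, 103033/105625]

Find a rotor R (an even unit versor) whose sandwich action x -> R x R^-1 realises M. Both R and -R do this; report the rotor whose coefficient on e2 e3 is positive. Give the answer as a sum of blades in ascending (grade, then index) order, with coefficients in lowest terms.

Method: write R = a + b12*e1 e2 + b13*e1 e3 + b23*e2 e3 with a^2 + b12^2 + b13^2 + b23^2 = 1 (so R^-1 = ~R). Expanding the columns R e_j ~R gives tr M = 4a^2 - 1 and, from the antisymmetric part, M21 - M12 = -4a*b12, M13 - M31 = 4a*b13, M32 - M23 = -4a*b23.
Here tr M = 311691/105625, so a^2 = (1 + tr M)/4 = 104329/105625 and a = ±323/325. Taking a = 323/325: M21 - M12 = 0, M13 - M31 = 0, M32 - M23 = -46512/105625, giving b12 = 0, b13 = 0, b23 = 36/325, i.e. R = 323/325 + 36/325*e2 e3.
Its e2 e3 coefficient is already positive.
Answer: 323/325 + 36/325*e2 e3. Why the constraint matters: R and -R act identically through the sandwich — M has trace 311691/105625 either way — so only the sign condition on e2 e3 picks one of the two preimages.


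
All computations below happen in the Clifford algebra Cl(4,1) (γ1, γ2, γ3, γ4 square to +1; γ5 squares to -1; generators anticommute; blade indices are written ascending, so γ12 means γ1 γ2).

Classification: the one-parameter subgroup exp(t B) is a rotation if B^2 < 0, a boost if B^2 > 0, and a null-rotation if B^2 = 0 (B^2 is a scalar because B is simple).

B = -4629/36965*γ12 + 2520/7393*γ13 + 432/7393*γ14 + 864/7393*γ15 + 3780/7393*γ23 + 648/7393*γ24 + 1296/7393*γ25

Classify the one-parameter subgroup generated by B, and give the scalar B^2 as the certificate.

B^2 term by term: the squares give (-4629/36965)^2*(γ12)^2 + (2520/7393)^2*(γ13)^2 + (432/7393)^2*(γ14)^2 + (864/7393)^2*(γ15)^2 + (3780/7393)^2*(γ23)^2 + (648/7393)^2*(γ24)^2 + (1296/7393)^2*(γ25)^2 = 21427641/1366411225*(-1) + 6350400/54656449*(-1) + 186624/54656449*(-1) + 746496/54656449*(+1) + 14288400/54656449*(-1) + 419904/54656449*(-1) + 1679616/54656449*(+1) = -9/25 (each basis 2-blade squares to minus the product of its generators' squares); cross terms between blades sharing an index anticommute and cancel; the commuting (index-disjoint) pairs give grade-4 terms 2*c*c'*(blade product), which cancel blade by blade — γ1234: -3265920/54656449 + 3265920/54656449 = 0; γ1235: -6531840/54656449 + 6531840/54656449 = 0; γ1245: -1119744/54656449 + 1119744/54656449 = 0 — confirming B is simple. So B^2 = -9/25.
Answer: rotation, certificate B^2 = -9/25. Check the certificate: B^2 = -9/25, and that sign is decisive whatever form B takes.


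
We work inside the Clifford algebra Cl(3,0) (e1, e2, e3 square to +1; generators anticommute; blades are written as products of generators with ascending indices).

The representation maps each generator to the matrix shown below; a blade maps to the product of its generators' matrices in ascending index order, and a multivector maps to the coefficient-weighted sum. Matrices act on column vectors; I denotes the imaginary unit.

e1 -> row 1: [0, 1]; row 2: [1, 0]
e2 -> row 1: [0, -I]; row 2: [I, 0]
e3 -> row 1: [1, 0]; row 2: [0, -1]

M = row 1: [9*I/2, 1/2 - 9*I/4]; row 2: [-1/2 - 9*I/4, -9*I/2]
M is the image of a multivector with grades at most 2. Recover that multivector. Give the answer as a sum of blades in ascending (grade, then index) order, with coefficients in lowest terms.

Method: 1, rho(e1), rho(e2), rho(e3) form a trace-orthogonal basis of the 2x2 complex matrices (tr(X Y) = 2 if X = Y, else 0), so M = m0*1 + m1*rho(e1) + m2*rho(e2) + m3*rho(e3) with m0 = tr(M)/2 = 0, m1 = tr(M rho(e1))/2 = -9*I/4, m2 = tr(M rho(e2))/2 = I/2, m3 = tr(M rho(e3))/2 = 9*I/2.
Multiplying table entries, the bivector images are rho(e1 e2) = I*rho(e3), rho(e1 e3) = -I*rho(e2), rho(e2 e3) = I*rho(e1); with real blade coefficients the real parts of m0..m3 are the coefficients of 1, e1, e2, e3 and the imaginary parts give the bivectors (e2 e3: Im m1, e1 e3: -Im m2, e1 e2: Im m3).
Answer: 9/2*e1 e2 - 1/2*e1 e3 - 9/4*e2 e3


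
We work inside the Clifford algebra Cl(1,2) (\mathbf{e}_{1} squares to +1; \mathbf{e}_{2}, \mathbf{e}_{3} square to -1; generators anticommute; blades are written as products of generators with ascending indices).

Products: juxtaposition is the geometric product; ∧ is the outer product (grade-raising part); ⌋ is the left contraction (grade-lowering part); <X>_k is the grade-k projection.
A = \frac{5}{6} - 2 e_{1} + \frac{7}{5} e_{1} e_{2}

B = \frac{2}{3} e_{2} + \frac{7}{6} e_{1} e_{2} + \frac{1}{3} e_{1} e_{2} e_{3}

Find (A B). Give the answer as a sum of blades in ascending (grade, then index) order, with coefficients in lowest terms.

step 1: \frac{49}{30} - \frac{14}{15} e_{1} - \frac{16}{9} e_{2} + \frac{7}{15} e_{3} - \frac{13}{36} e_{1} e_{2} - \frac{2}{3} e_{2} e_{3} + \frac{5}{18} e_{1} e_{2} e_{3}
Answer: \frac{49}{30} - \frac{14}{15} e_{1} - \frac{16}{9} e_{2} + \frac{7}{15} e_{3} - \frac{13}{36} e_{1} e_{2} - \frac{2}{3} e_{2} e_{3} + \frac{5}{18} e_{1} e_{2} e_{3}


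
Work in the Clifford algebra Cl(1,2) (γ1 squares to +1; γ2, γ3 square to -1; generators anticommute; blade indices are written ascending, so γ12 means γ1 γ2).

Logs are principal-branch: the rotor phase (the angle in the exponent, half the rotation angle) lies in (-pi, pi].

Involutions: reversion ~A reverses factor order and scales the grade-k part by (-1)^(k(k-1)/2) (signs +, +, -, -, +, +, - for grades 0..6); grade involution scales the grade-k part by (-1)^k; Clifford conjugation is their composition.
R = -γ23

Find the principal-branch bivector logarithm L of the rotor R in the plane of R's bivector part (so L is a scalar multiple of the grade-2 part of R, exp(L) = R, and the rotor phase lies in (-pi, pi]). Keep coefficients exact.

The scalar part of R is 0, and that scalar determines the rotor phase on the principal branch; recovering the unit plane as bivector-part over sine of the phase gives L = phase * plane.
Concretely: cos(phase) = 0 gives phase = ±pi/2, and since phase/sin(phase) is even the sign is immaterial: L = (phase/sin(phase)) * <R>_2 = (pi/2) * <R>_2.
Answer: -pi/2*γ23


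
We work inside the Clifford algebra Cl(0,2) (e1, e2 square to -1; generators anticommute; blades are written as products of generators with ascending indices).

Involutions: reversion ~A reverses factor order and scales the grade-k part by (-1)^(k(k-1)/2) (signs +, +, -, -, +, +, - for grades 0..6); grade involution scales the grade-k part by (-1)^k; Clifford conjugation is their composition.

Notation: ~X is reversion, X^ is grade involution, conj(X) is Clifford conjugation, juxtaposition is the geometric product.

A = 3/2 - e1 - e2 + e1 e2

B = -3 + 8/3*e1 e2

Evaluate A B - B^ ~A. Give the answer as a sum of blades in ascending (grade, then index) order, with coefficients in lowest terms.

first term: -43/6 + 1/3*e1 + 17/3*e2 + e1 e2
second term: -11/6 + 17/3*e1 + 1/3*e2 + 7*e1 e2
Answer: -16/3 - 16/3*e1 + 16/3*e2 - 6*e1 e2


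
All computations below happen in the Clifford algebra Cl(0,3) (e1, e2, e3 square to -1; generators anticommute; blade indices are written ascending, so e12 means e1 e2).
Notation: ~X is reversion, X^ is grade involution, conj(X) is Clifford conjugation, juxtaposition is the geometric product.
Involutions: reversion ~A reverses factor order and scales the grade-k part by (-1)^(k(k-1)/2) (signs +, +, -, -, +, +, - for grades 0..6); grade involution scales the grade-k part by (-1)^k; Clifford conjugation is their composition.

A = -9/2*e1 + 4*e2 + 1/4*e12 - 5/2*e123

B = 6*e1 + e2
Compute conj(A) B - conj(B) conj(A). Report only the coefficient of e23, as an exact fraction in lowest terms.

first term: -23 + 1/4*e1 - 3/2*e2 + 57/2*e12 - 5/2*e13 + 15*e23
second term: 23 + 1/4*e1 - 3/2*e2 + 57/2*e12 + 5/2*e13 - 15*e23
Answer: 30


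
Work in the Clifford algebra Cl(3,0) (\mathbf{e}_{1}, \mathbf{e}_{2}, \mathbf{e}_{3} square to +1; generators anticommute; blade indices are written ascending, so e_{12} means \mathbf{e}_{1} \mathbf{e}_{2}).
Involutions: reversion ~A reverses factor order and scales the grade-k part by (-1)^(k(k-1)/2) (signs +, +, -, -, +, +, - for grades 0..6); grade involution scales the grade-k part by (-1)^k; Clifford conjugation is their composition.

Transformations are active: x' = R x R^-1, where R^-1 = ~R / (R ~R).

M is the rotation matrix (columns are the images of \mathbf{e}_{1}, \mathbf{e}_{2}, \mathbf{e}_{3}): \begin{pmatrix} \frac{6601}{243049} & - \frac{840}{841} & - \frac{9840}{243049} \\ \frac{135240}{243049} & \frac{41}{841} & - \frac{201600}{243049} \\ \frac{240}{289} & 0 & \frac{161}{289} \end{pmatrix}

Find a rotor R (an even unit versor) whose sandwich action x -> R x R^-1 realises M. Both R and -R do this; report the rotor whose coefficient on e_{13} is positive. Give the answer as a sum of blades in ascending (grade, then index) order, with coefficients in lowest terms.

Method: write R = a + b12*e_{12} + b13*e_{13} + b23*e_{23} with a^2 + b12^2 + b13^2 + b23^2 = 1 (so R^-1 = ~R). Expanding the columns R e_j ~R gives tr M = 4a^2 - 1 and, from the antisymmetric part, M21 - M12 = -4a*b12, M13 - M31 = 4a*b13, M32 - M23 = -4a*b23.
Here tr M = \frac{153851}{243049}, so a^2 = (1 + tr M)/4 = \frac{99225}{243049} and a = ±\frac{315}{493}. Taking a = \frac{315}{493}: M21 - M12 = \frac{378000}{243049}, M13 - M31 = -\frac{211680}{243049}, M32 - M23 = \frac{201600}{243049}, giving b12 = -\frac{300}{493}, b13 = -\frac{168}{493}, b23 = -\frac{160}{493}, i.e. R = \frac{315}{493} - \frac{300}{493} e_{12} - \frac{168}{493} e_{13} - \frac{160}{493} e_{23}.
Its e_{13} coefficient is negative, so report the other preimage -R.
Answer: -\frac{315}{493} + \frac{300}{493} e_{12} + \frac{168}{493} e_{13} + \frac{160}{493} e_{23}. Sheet selection: the two-to-one cover makes ±R indistinguishable at the matrix level (trace \frac{153851}{243049}), so uniqueness comes from the required sign on e_{13}.


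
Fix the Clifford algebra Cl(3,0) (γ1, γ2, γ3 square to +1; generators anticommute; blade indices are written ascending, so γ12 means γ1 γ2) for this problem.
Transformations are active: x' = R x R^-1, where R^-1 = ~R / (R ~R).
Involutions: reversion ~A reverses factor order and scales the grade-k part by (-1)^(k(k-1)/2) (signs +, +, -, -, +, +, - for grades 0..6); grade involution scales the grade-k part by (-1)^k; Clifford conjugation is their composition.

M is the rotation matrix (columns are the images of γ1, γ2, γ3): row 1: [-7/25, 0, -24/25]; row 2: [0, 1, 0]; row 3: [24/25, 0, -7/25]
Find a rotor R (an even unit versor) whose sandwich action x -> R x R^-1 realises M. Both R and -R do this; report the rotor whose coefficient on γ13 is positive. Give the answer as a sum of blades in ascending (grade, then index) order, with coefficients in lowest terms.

Method: write R = a + b12*γ12 + b13*γ13 + b23*γ23 with a^2 + b12^2 + b13^2 + b23^2 = 1 (so R^-1 = ~R). Expanding the columns R e_j ~R gives tr M = 4a^2 - 1 and, from the antisymmetric part, M21 - M12 = -4a*b12, M13 - M31 = 4a*b13, M32 - M23 = -4a*b23.
Here tr M = 11/25, so a^2 = (1 + tr M)/4 = 9/25 and a = ±3/5. Taking a = 3/5: M21 - M12 = 0, M13 - M31 = -48/25, M32 - M23 = 0, giving b12 = 0, b13 = -4/5, b23 = 0, i.e. R = 3/5 - 4/5*γ13.
Its γ13 coefficient is negative, so report the other preimage -R.
Answer: -3/5 + 4/5*γ13. Recall the cover is two-to-one: with M of trace 11/25, both preimages act alike, and the stated γ13 sign chooses the sheet.


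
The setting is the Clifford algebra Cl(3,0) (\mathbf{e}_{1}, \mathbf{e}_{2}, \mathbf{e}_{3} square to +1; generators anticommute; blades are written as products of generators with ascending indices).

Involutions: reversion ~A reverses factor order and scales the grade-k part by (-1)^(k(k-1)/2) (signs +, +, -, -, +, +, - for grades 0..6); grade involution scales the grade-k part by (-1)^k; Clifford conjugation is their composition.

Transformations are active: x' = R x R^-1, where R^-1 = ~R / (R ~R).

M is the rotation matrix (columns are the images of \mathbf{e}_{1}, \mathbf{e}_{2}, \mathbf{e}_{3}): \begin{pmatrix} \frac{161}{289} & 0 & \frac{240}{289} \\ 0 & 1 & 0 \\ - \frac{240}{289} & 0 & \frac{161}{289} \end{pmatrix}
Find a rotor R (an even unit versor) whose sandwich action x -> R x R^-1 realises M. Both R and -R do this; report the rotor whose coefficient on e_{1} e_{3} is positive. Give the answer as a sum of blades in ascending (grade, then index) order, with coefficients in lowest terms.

Method: write R = a + b12*e_{1} e_{2} + b13*e_{1} e_{3} + b23*e_{2} e_{3} with a^2 + b12^2 + b13^2 + b23^2 = 1 (so R^-1 = ~R). Expanding the columns R e_j ~R gives tr M = 4a^2 - 1 and, from the antisymmetric part, M21 - M12 = -4a*b12, M13 - M31 = 4a*b13, M32 - M23 = -4a*b23.
Here tr M = \frac{611}{289}, so a^2 = (1 + tr M)/4 = \frac{225}{289} and a = ±\frac{15}{17}. Taking a = \frac{15}{17}: M21 - M12 = 0, M13 - M31 = \frac{480}{289}, M32 - M23 = 0, giving b12 = 0, b13 = \frac{8}{17}, b23 = 0, i.e. R = \frac{15}{17} + \frac{8}{17} e_{1} e_{3}.
Its e_{1} e_{3} coefficient is already positive.
Answer: \frac{15}{17} + \frac{8}{17} e_{1} e_{3}. Key observation: the double cover Spin(3) -> SO(3) sends R and -R to the same matrix (trace \frac{611}{289} here), so the stated sign of the e_{1} e_{3} coefficient is what selects one sheet.


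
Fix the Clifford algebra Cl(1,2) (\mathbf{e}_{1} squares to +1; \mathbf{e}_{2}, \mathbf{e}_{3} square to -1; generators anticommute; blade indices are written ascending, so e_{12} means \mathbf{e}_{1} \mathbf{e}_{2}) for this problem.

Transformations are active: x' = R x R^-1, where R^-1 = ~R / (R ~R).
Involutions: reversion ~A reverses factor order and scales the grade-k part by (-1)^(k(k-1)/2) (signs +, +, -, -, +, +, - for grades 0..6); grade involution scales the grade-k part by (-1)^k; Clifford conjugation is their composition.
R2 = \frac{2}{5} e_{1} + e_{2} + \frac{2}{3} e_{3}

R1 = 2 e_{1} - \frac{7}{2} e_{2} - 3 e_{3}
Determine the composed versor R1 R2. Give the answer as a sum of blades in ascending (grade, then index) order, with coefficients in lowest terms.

Distribute over the terms of R1 (each basis-blade product reordered to ascending indices, repeated generators contracted through their squares):
(2 e_{1}) R2 = \frac{4}{5} + 2 e_{12} + \frac{4}{3} e_{13}
(-\frac{7}{2} e_{2}) R2 = \frac{7}{2} + \frac{7}{5} e_{12} - \frac{7}{3} e_{23}
(-3 e_{3}) R2 = 2 + \frac{6}{5} e_{13} + 3 e_{23}
Summing the partial products and collecting blades:
Answer: \frac{63}{10} + \frac{17}{5} e_{12} + \frac{38}{15} e_{13} + \frac{2}{3} e_{23}


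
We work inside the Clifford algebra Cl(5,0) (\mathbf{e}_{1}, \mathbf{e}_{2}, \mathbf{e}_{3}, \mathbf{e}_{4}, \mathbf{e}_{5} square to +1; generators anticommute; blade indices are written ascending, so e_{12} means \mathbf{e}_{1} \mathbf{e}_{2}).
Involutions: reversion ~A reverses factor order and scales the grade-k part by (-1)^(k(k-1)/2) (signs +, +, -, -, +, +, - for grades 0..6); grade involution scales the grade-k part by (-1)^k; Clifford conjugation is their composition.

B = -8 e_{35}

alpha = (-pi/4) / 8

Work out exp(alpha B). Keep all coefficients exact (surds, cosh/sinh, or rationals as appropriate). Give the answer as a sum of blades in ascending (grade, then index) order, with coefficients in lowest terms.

B^2 = (-8)^2*(e_{35})^2 = 64*(-1) = -64 (a basis 2-blade squares to minus the product of its generators' squares).
B^2 = -64 — circular case — the even/odd split gives cos and sin: l = 8, alpha*l = - \frac{\pi}{4}, so exp(alpha B) = cos(- \frac{\pi}{4}) + (sin(- \frac{\pi}{4})/8)*B = \frac{\sqrt{2}}{2} + (- \frac{\sqrt{2}}{16})*B.
Answer: \frac{\sqrt{2}}{2} + \frac{\sqrt{2}}{2} e_{35}


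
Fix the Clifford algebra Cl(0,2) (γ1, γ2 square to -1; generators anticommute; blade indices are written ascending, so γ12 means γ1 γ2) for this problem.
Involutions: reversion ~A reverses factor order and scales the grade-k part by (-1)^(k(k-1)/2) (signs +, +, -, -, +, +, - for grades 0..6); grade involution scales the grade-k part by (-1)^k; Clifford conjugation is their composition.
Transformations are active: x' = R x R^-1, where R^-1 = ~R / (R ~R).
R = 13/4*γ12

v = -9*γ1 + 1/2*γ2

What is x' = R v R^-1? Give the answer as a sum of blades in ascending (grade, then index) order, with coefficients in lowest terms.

~R = -13/4*γ12, and R ~R = 169/16, so R^-1 = ~R / (169/16).
R v = -13/8*γ1 - 117/4*γ2
Answer: 9*γ1 - 1/2*γ2


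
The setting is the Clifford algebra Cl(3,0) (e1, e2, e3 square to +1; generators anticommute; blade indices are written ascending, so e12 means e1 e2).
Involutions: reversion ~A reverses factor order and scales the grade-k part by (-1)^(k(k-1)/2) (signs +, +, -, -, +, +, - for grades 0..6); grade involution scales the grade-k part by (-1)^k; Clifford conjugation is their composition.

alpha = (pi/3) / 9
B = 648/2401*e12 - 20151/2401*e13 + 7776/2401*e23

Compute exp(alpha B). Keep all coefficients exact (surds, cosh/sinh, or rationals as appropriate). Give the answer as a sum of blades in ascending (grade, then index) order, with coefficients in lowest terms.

B^2 term by term: the squares give (648/2401)^2*(e12)^2 + (-20151/2401)^2*(e13)^2 + (7776/2401)^2*(e23)^2 = 419904/5764801*(-1) + 406062801/5764801*(-1) + 60466176/5764801*(-1) = -81 (each basis 2-blade squares to minus the product of its generators' squares); cross terms between blades sharing an index anticommute and cancel. So B^2 = -81.
B^2 = -81 — since the square is negative, the closed form is circular: l = 9, alpha*l = pi/3, so exp(alpha B) = cos(pi/3) + (sin(pi/3)/9)*B = 1/2 + (sqrt(3)/18)*B.
Answer: 1/2 + 36*sqrt(3)/2401*e12 - 2239*sqrt(3)/4802*e13 + 432*sqrt(3)/2401*e23


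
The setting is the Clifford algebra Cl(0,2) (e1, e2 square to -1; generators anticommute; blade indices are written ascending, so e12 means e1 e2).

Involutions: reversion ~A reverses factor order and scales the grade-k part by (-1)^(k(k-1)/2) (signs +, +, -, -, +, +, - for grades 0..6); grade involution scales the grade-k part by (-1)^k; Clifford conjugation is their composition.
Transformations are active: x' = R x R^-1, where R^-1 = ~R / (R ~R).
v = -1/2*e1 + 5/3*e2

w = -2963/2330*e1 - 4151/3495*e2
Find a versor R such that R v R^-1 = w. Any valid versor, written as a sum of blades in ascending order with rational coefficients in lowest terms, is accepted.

A norm check does it: q(v) = q(w) = -109/36, hence R = v + w = -2064/1165*e1 + 558/1165*e2 realises the map — parallel part kept, (v - w)/2 negated, v carried to w.
Answer: -2064/1165*e1 + 558/1165*e2


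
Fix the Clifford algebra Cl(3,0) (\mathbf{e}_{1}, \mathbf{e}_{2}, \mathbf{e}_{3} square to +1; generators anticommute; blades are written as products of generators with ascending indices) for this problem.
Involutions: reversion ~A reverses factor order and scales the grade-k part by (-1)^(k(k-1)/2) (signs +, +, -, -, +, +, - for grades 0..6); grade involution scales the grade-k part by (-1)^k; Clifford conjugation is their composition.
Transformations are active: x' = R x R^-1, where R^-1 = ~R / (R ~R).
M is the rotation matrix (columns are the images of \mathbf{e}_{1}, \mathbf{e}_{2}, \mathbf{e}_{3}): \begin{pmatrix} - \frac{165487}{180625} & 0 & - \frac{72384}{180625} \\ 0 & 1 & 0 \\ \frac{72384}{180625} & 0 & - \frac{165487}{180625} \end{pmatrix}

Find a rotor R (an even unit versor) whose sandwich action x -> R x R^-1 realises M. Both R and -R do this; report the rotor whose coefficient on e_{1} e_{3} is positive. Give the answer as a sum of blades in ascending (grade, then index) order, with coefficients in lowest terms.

Method: write R = a + b12*e_{1} e_{2} + b13*e_{1} e_{3} + b23*e_{2} e_{3} with a^2 + b12^2 + b13^2 + b23^2 = 1 (so R^-1 = ~R). Expanding the columns R e_j ~R gives tr M = 4a^2 - 1 and, from the antisymmetric part, M21 - M12 = -4a*b12, M13 - M31 = 4a*b13, M32 - M23 = -4a*b23.
Here tr M = -\frac{150349}{180625}, so a^2 = (1 + tr M)/4 = \frac{7569}{180625} and a = ±\frac{87}{425}. Taking a = \frac{87}{425}: M21 - M12 = 0, M13 - M31 = -\frac{144768}{180625}, M32 - M23 = 0, giving b12 = 0, b13 = -\frac{416}{425}, b23 = 0, i.e. R = \frac{87}{425} - \frac{416}{425} e_{1} e_{3}.
Its e_{1} e_{3} coefficient is negative, so report the other preimage -R.
Answer: -\frac{87}{425} + \frac{416}{425} e_{1} e_{3}. Note: both R and -R realise this M (trace -\frac{150349}{180625}); the covering map identifies them, and the e_{1} e_{3}-coefficient sign is the tie-breaker.


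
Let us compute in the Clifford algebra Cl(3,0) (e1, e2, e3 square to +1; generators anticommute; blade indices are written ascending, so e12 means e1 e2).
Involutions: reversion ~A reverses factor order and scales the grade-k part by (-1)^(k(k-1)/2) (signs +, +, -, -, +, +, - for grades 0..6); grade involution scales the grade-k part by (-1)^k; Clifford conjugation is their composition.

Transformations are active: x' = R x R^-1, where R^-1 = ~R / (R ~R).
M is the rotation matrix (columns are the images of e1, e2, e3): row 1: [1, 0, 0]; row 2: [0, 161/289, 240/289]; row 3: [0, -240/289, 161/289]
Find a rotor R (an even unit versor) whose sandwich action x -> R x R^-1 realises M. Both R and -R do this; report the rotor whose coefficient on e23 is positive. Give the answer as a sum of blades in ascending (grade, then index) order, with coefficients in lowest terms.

Method: write R = a + b12*e12 + b13*e13 + b23*e23 with a^2 + b12^2 + b13^2 + b23^2 = 1 (so R^-1 = ~R). Expanding the columns R e_j ~R gives tr M = 4a^2 - 1 and, from the antisymmetric part, M21 - M12 = -4a*b12, M13 - M31 = 4a*b13, M32 - M23 = -4a*b23.
Here tr M = 611/289, so a^2 = (1 + tr M)/4 = 225/289 and a = ±15/17. Taking a = 15/17: M21 - M12 = 0, M13 - M31 = 0, M32 - M23 = -480/289, giving b12 = 0, b13 = 0, b23 = 8/17, i.e. R = 15/17 + 8/17*e23.
Its e23 coefficient is already positive.
Answer: 15/17 + 8/17*e23. Recall the cover is two-to-one: with M of trace 611/289, both preimages act alike, and the stated e23 sign chooses the sheet.
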